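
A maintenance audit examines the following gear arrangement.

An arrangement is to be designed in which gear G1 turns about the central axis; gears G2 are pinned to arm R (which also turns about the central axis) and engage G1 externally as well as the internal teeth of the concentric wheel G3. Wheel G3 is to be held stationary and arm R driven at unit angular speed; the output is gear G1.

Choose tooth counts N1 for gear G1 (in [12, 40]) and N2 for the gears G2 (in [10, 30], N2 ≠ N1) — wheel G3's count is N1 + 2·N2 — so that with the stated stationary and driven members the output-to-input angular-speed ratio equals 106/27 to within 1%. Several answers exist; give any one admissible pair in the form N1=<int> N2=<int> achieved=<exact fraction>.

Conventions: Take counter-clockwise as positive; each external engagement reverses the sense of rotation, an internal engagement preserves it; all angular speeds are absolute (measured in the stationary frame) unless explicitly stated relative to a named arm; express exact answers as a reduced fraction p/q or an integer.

N1=27 N2=26 achieved=106/27

class = planetary set [ratio 106/27 wanted; Willis about the carrier]
Willis with ω_ring = 0: ω_sun/ω_arm = (N1+N3)/N1; set equal to 106/27  ⇒  N3/N1 = 106/27 − 1 = 79/27
N3 = N1 + 2·N2  ⇒  N2/N1 = (N3/N1 − 1)/2 = (79/27 − 1)/2 = 26/27
smallest multiple with N1 ≥ 12 and N2 ≥ 10: k = 1  ⇒  N1 = 1·27 = 27, N2 = 1·26 = 26 (N1 ≤ 40, N2 ≤ 30, N2 ≠ N1 ✓), N3 = 27 + 2·26 = 79
check: (N1+N3)/N1 with N1 = 27, N3 = 79 gives 106/27; |achieved − target| = 0 ≤ 53/1350 ✓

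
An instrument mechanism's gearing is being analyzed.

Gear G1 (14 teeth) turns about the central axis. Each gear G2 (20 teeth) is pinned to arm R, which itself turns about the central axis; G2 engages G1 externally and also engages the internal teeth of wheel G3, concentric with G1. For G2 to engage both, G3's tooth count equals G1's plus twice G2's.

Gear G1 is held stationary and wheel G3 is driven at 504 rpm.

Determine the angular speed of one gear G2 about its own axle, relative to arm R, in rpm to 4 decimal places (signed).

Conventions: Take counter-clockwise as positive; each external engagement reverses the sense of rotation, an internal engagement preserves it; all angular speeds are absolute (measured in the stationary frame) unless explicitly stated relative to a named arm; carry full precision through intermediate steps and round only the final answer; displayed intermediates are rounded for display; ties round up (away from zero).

planetary set (14T centre, 20T on arm, 54T internal) — Willis relation
normalise by the input: solve with ω_ring = 1, then scale by 504 rpm
ring teeth: 14 + 2·20 = 54
14(ω_sun−ω_arm) = −54(ω_ring−ω_arm),  ω_sun = 0, ω_ring = 1
14(0−ω_arm) = −54(1−ω_arm)  ⇒  68·ω_arm = 54  ⇒  ω_arm = 27/34
sun–planet mesh: 14·(0−27/34) = −20·(ω_p−ω_arm)  ⇒  ω_p−ω_arm = 189/340
scale: ω_p−ω_arm = 189/340 × 504 rpm = +280.1647 rpm

+280.1647 rpm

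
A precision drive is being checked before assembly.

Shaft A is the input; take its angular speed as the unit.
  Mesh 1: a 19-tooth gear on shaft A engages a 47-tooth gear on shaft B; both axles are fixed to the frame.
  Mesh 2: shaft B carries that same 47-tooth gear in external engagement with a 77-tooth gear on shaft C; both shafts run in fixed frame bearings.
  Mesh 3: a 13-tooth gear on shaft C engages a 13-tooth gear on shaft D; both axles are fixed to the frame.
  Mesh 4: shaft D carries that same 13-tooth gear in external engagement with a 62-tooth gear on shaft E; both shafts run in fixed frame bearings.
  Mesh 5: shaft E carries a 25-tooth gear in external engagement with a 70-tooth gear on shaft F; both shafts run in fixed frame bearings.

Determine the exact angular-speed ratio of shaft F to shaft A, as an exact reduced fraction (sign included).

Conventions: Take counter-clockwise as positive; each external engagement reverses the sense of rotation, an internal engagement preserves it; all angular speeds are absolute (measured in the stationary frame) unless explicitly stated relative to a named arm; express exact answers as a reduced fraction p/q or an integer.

class = fixed-axis compound train [5 meshes; 5 ratios multiply, 5 sense flips]
mesh 1 [19T→47T]: running ratio 19/47, sense −
mesh 2 [47T→77T]: running ratio 19/77, sense +
mesh 3 [13T→13T]: running ratio 19/77, sense −
mesh 4 [13T→62T]: running ratio 247/4774, sense +
mesh 5 [25T→70T]: running ratio 1235/66836, sense −
ω_out/ω_in = -1235/66836

-1235/66836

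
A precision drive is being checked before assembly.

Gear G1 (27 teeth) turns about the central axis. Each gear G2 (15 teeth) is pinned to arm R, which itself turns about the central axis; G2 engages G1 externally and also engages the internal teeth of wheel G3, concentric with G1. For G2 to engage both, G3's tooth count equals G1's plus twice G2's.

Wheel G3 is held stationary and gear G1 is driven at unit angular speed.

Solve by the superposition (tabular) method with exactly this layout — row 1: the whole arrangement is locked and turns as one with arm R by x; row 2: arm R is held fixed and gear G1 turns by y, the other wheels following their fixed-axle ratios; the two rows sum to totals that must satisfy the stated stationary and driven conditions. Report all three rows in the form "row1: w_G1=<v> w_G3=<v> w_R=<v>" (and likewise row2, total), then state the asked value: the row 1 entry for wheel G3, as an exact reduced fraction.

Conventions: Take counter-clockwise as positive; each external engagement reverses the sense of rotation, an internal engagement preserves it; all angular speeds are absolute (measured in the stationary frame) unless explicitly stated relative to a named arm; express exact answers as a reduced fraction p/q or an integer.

row1: w_G1=9/28 w_G3=9/28 w_R=9/28
row2: w_G1=19/28 w_G3=-9/28 w_R=0
total: w_G1=1 w_G3=0 w_R=9/28
asked value: 9/28

topology: planetary set — G1 27T / G2 15T / G3 57T, arm = carrier (Willis)
row 1 — lock + rotate with arm: ω_sun = ω_ring = ω_arm = x
row 2: sun turns y, ring = −(27/57)·y, arm 0
boundary: total ω_ring = x − (27/57)·y = 0 and total ω_sun = x + y = 1  ⇒  y = 19/28, x = 9/28
row 2 ring = −(27/57)·19/28 = -9/28
totals (row 1 + row 2): sun 9/28 + 19/28 = 1, ring 9/28 + (-9/28) = 0, arm 9/28 + 0 = 9/28
asked cell (row1, ring) = 9/28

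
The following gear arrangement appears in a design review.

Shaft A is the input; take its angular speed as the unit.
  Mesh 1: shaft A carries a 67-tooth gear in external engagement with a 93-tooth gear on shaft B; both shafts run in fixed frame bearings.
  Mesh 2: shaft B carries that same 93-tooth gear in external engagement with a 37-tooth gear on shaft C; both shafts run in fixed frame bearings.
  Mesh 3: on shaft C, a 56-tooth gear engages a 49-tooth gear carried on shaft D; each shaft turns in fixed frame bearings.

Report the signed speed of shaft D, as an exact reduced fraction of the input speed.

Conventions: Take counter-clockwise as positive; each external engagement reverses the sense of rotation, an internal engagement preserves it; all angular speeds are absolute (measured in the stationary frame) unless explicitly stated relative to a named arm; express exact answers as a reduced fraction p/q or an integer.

3-mesh fixed-axis compound train (all bearings frame-fixed)
mesh 1 [67T→93T]: |ω|/ω_in = 1×67/93 = 67/93, sense flips to −
mesh 2 [93T→37T]: |ω|/ω_in = (67/93)×93/37 = 67/37, sense flips to +
mesh 3 [56T→49T]: |ω|/ω_in = (67/37)×56/49 = 536/259, sense flips to −
signed output speed (× input speed) = -536/259

-536/259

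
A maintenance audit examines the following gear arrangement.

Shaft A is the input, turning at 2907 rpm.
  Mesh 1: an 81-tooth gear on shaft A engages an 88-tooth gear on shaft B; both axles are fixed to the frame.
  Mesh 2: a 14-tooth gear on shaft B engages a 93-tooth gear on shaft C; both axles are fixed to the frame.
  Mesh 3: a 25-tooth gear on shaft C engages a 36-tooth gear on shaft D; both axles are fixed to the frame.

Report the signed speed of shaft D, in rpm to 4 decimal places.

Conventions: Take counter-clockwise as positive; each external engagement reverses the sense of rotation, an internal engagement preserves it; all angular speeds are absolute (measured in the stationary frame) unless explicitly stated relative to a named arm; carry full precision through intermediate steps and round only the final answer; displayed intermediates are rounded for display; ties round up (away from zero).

-279.7242 rpm

class = fixed-axis compound train [3 meshes; 3 ratios multiply, 3 sense flips]
mesh 1 [81T→88T]: ω = 2907.0000×81/88 = 2675.7614 rpm, sense flips to −
mesh 2 [14T→93T]: ω = 2675.7614×14/93 = 402.8028 rpm, sense flips to +
mesh 3 [25T→36T]: ω = 402.8028×25/36 = 279.7242 rpm, sense flips to −
signed output speed = -279.7242 rpm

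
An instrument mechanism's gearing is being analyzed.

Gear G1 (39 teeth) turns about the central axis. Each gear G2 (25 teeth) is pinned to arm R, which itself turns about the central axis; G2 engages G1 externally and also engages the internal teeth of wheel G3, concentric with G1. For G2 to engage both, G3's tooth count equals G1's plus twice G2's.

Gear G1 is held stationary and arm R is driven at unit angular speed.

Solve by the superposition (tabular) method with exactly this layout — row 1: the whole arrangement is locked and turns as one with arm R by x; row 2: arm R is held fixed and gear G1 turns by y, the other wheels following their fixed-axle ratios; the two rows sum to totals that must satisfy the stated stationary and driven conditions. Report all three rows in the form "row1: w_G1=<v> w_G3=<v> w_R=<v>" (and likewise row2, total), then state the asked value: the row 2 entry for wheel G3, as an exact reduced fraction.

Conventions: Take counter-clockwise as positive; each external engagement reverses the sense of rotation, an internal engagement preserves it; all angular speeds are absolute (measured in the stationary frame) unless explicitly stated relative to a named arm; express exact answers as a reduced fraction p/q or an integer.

topology: planetary set — G1 39T / G2 25T / G3 89T, arm = carrier (Willis)
row 1 (train locked, turned with arm): all members turn x
row 2 (arm held, sun turns y): ω_ring = −(39/89)·y, ω_arm = 0
boundary: total ω_sun = x + y = 0 and total ω_arm = x = 1  ⇒  y = -1, x = 1
row 2 ring = −(39/89)·(-1) = 39/89
totals (row 1 + row 2): sun 1 + (-1) = 0, ring 1 + 39/89 = 128/89, arm 1 + 0 = 1
asked cell (row2, ring) = 39/89

row1: w_G1=1 w_G3=1 w_R=1
row2: w_G1=-1 w_G3=39/89 w_R=0
total: w_G1=0 w_G3=128/89 w_R=1
asked value: 39/89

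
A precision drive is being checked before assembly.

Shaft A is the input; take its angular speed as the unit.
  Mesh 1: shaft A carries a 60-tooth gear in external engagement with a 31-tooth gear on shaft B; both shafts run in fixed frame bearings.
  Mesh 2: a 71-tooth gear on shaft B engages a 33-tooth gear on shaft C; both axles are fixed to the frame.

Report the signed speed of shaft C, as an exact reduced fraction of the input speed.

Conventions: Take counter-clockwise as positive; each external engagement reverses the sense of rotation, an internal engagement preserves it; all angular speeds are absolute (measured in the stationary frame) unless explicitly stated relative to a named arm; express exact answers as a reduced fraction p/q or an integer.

1420/341

2-mesh fixed-axis compound train (all bearings frame-fixed)
mesh 1 [60T→31T]: |ω|/ω_in = 1×60/31 = 60/31, sense flips to −
mesh 2 [71T→33T]: |ω|/ω_in = (60/31)×71/33 = 1420/341, sense flips to +
signed output speed (× input speed) = 1420/341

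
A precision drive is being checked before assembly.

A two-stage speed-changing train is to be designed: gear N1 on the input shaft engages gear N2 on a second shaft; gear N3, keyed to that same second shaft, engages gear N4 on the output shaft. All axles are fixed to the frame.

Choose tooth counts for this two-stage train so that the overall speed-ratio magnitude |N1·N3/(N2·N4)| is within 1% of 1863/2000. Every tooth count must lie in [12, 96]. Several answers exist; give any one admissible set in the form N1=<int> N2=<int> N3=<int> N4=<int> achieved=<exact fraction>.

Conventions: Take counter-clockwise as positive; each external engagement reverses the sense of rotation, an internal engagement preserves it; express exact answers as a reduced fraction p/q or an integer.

design class (target 1863/2000): fixed-axis compound train
target = 1863/2000 in lowest terms: an exact hit needs N1·N3 = k·1863 and N2·N4 = k·2000 for one integer k, every count in [12, 96]; additionally prefer no 1:1 stage (N1 ≠ N2, N3 ≠ N4)
k = 1: N1·N3 = 1863 = 23·81, N2·N4 = 2000 = 25·80
achieved = 23·81/(25·80) = 1863/2000; |achieved − target| = 0 ≤ 1863/200000 ✓

N1=23 N2=25 N3=81 N4=80 achieved=1863/2000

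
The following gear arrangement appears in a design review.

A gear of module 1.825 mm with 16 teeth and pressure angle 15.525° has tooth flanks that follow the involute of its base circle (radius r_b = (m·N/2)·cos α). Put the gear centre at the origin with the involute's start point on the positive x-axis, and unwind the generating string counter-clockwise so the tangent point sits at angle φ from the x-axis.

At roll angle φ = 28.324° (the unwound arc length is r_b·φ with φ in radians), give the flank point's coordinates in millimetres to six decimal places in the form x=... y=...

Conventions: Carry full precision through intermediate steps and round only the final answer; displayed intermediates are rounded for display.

single-mesh involute tooth geometry (16T wheel at module 1.825)
pitch radius r_p = m·N/2 = 1.825·16/2 = 14.600000
base radius r_b = r_p·cos α = 14.600000·cos 15.525° = 14.067301
roll angle φ = 28.324° = 0.49434706 rad
x = r_b·(cos φ + φ·sin φ) = 15.682580
y = r_b·(sin φ − φ·cos φ) = 0.552758

x=15.682580 y=0.552758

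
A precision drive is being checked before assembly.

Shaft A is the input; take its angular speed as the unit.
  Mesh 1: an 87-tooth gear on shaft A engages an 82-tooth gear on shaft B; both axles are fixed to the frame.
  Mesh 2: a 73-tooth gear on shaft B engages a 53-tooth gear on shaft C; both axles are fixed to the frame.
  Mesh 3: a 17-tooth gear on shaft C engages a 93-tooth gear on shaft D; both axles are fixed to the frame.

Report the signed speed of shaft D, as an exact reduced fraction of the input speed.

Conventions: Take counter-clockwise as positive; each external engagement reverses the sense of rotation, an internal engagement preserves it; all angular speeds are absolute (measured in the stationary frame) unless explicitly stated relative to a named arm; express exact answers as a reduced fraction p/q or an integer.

3-mesh fixed-axis compound train (all bearings frame-fixed)
mesh 1 [87T→82T]: |ω|/ω_in = 1×87/82 = 87/82, sense flips to −
mesh 2 [73T→53T]: |ω|/ω_in = (87/82)×73/53 = 6351/4346, sense flips to +
mesh 3 [17T→93T]: |ω|/ω_in = (6351/4346)×17/93 = 35989/134726, sense flips to −
signed output speed (× input speed) = -35989/134726

-35989/134726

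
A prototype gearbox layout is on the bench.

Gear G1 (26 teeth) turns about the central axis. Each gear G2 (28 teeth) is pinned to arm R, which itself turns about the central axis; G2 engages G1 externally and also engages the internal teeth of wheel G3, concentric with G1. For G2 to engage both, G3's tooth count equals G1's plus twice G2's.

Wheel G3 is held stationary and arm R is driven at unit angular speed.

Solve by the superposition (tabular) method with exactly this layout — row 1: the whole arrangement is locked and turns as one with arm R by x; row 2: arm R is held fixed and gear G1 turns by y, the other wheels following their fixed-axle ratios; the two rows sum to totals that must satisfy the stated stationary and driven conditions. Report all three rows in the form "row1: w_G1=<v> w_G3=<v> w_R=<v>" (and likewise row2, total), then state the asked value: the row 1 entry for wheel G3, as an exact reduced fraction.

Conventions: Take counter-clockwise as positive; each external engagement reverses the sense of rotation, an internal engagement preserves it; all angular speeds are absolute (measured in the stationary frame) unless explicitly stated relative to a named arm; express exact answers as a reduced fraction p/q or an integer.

row1: w_G1=1 w_G3=1 w_R=1
row2: w_G1=41/13 w_G3=-1 w_R=0
total: w_G1=54/13 w_G3=0 w_R=1
asked value: 1

topology: planetary set — G1 26T / G2 28T / G3 82T, arm = carrier (Willis)
row 1 (train locked, turned with arm): all members turn x
superposition row 2 [arm held]: sun y, ring −(26/82)·y, arm 0
boundary: total ω_ring = x − (26/82)·y = 0 and total ω_arm = x = 1  ⇒  y = 41/13, x = 1
row 2 ring = −(26/82)·41/13 = -1
totals (row 1 + row 2): sun 1 + 41/13 = 54/13, ring 1 + (-1) = 0, arm 1 + 0 = 1
asked cell (row1, ring) = 1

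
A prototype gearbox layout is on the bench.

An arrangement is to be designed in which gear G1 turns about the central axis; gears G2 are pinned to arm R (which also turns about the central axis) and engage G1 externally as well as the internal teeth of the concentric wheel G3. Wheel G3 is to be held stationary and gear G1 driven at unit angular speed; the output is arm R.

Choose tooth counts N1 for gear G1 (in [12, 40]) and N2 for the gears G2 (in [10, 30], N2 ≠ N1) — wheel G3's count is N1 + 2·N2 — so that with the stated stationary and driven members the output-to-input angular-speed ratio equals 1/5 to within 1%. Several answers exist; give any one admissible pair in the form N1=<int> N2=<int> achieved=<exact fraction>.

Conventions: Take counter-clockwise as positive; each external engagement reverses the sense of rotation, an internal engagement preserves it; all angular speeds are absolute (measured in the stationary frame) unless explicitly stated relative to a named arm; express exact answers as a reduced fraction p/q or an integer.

N1=12 N2=18 achieved=1/5

class = planetary set [ratio 1/5 wanted; Willis about the carrier]
Willis with ω_ring = 0: ω_arm/ω_sun = N1/(N1+N3); set equal to 1/5  ⇒  N3/N1 = 1/(1/5) − 1 = 4
N3 = N1 + 2·N2  ⇒  N2/N1 = (N3/N1 − 1)/2 = (4 − 1)/2 = 3/2
smallest multiple with N1 ≥ 12 and N2 ≥ 10: k = 6  ⇒  N1 = 6·2 = 12, N2 = 6·3 = 18 (N1 ≤ 40, N2 ≤ 30, N2 ≠ N1 ✓), N3 = 12 + 2·18 = 48
check: N1/(N1+N3) with N1 = 12, N3 = 48 gives 1/5; |achieved − target| = 0 ≤ 1/500 ✓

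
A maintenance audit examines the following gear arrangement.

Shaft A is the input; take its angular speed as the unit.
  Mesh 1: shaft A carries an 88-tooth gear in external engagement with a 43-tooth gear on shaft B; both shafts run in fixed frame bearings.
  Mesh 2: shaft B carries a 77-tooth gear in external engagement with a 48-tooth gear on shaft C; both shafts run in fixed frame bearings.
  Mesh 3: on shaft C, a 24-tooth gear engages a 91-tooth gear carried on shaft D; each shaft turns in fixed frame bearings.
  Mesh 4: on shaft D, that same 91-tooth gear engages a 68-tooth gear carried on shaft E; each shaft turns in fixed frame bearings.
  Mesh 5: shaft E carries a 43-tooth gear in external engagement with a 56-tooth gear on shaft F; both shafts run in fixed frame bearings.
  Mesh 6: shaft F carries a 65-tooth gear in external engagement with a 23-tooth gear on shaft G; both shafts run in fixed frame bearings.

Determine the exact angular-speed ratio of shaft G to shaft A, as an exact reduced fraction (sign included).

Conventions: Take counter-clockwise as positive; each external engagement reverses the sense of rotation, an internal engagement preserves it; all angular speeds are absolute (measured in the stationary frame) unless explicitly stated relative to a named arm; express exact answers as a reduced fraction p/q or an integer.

7865/3128

class = fixed-axis compound train [6 meshes; 6 ratios multiply, 6 sense flips]
mesh 1 [88T→43T]: running ratio 88/43, sense −
mesh 2 [77T→48T]: running ratio 847/258, sense +
mesh 3 [24T→91T]: running ratio 484/559, sense −
mesh 4 [91T→68T]: running ratio 847/731, sense +
mesh 5 [43T→56T]: running ratio 121/136, sense −
mesh 6 [65T→23T]: running ratio 7865/3128, sense +
ω_out/ω_in = 7865/3128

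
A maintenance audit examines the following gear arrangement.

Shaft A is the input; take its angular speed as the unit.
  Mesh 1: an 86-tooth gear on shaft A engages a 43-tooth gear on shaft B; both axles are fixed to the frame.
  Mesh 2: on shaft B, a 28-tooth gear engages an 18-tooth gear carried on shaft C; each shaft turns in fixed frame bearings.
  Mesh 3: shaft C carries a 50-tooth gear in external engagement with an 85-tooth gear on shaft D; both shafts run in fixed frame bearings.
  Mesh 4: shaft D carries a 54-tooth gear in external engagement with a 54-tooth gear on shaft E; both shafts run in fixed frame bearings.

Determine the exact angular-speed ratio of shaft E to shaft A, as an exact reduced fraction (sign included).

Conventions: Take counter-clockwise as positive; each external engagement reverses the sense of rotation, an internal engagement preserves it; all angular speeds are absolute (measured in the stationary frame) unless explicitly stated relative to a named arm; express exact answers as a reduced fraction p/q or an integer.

280/153

class = fixed-axis compound train [4 meshes; 4 ratios multiply, 4 sense flips]
mesh 1 [86T→43T]: running ratio 2, sense −
mesh 2 [28T→18T]: running ratio 28/9, sense +
mesh 3 [50T→85T]: running ratio 280/153, sense −
mesh 4 [54T→54T]: running ratio 280/153, sense +
ω_out/ω_in = 280/153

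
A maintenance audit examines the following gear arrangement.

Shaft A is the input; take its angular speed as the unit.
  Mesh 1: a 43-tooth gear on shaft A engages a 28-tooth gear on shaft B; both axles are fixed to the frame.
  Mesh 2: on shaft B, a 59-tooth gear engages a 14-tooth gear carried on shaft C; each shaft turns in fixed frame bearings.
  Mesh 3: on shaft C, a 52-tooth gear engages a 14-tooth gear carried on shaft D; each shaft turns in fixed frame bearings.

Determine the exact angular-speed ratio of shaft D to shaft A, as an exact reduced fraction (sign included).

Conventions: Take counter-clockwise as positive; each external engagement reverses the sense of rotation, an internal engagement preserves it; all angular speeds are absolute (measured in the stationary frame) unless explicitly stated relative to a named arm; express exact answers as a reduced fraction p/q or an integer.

-32981/1372

class = fixed-axis compound train [3 meshes; 3 ratios multiply, 3 sense flips]
mesh 1 [43T→28T]: running ratio 43/28, sense −
mesh 2 [59T→14T]: running ratio 2537/392, sense +
mesh 3 [52T→14T]: running ratio 32981/1372, sense −
ω_out/ω_in = -32981/1372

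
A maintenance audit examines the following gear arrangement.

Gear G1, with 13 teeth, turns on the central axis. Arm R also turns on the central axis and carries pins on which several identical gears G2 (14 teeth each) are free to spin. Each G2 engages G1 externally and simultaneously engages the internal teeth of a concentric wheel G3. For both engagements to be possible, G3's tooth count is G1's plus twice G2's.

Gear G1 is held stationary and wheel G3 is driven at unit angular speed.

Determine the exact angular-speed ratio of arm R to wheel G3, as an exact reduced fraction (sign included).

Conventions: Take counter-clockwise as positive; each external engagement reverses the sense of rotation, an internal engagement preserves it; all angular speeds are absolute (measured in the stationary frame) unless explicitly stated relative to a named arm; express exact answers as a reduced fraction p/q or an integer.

topology: planetary set — G1 13T / G2 14T / G3 41T, arm = carrier (Willis)
ring teeth: 13 + 2·14 = 41
13(ω_sun−ω_arm) = −41(ω_ring−ω_arm),  ω_sun = 0, ω_ring = 1
13(0−ω_arm) = −41(1−ω_arm)  ⇒  54·ω_arm = 41  ⇒  ω_arm = 41/54
ω_out/ω_in = 41/54

41/54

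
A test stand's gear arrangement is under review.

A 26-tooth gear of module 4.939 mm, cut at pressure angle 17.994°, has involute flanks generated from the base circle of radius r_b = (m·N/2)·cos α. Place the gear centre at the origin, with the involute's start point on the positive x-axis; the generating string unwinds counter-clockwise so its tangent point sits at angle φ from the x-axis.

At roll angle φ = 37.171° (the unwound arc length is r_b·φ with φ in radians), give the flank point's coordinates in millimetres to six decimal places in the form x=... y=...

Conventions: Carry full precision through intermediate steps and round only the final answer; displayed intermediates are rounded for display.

single-mesh involute tooth geometry (26T wheel at module 4.939)
pitch radius r_p = m·N/2 = 4.939·26/2 = 64.207000
base radius r_b = r_p·cos α = 64.207000·cos 17.994° = 61.066563
roll angle φ = 37.171° = 0.64875634 rad
x = r_b·(cos φ + φ·sin φ) = 72.596647
y = r_b·(sin φ − φ·cos φ) = 5.327666

x=72.596647 y=5.327666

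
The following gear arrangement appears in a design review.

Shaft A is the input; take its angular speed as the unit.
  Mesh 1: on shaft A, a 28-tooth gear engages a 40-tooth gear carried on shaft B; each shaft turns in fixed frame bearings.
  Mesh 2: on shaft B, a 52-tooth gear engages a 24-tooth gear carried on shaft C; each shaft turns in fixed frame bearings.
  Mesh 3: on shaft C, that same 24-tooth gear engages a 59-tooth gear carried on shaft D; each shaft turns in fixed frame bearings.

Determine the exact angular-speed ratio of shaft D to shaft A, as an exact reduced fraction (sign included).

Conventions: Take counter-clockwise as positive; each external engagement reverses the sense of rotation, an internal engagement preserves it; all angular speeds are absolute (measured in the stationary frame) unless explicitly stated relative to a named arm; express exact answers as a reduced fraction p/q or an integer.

class = fixed-axis compound train [3 meshes; 3 ratios multiply, 3 sense flips]
mesh 1 [28T→40T]: running ratio 7/10, sense −
mesh 2 [52T→24T]: running ratio 91/60, sense +
mesh 3 [24T→59T]: running ratio 182/295, sense −
ω_out/ω_in = -182/295

-182/295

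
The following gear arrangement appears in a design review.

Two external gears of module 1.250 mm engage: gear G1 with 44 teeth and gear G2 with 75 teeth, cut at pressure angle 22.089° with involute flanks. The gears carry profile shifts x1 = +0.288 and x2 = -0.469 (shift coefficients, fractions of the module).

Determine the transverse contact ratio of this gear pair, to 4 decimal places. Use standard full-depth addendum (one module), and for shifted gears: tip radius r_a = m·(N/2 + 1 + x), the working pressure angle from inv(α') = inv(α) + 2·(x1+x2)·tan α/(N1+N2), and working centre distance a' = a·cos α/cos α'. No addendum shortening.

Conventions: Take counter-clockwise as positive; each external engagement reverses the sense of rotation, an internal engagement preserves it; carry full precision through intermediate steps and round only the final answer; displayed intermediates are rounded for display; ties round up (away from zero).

1.6605

recognized (one external pair, fixed centres): single-mesh tooth geometry, m = 1.250, N1 = 44, N2 = 75
base radii: r_b1 = 25.481523, r_b2 = 43.434415
tip radii: r_a1 = 29.110000, r_a2 = 47.538750
inv(α') = inv(22.089°) + 2·(+0.288-0.469)·tan α/(44+75) = 0.01907394  ⇒  α' = 21.64996°
a' = a·cos α / cos α' = 74.3750·cos 22.089°/cos 21.64996° = 74.146601
action lengths: √(r_a1²−r_b1²) = 14.074234, √(r_a2²−r_b2²) = 19.323157
base pitch p_b = π·m·cos α = 3.638753
CR = (14.074234 + 19.323157 − 74.146601·sin 21.64996°)/3.638753 = 1.660487
contact ratio ≈ 1.6605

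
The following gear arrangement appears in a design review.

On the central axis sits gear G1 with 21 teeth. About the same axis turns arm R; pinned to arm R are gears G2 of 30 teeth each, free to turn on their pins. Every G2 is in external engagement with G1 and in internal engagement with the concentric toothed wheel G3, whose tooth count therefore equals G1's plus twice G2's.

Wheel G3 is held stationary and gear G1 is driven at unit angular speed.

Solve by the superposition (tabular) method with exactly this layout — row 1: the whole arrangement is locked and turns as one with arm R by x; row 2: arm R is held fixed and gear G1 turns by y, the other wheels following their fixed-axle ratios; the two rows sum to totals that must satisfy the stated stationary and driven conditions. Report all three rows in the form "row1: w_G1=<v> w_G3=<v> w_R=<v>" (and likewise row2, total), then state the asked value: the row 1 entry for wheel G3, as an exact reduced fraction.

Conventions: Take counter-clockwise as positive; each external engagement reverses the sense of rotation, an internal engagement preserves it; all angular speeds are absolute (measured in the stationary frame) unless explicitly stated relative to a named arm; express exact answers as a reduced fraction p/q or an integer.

topology: planetary set — G1 21T / G2 30T / G3 81T, arm = carrier (Willis)
row 1 (train locked, turned with arm): all members turn x
row 2 — arm fixed, fixed-axis ratios: sun y, ring −(21/81)·y, arm 0
boundary: total ω_ring = x − (21/81)·y = 0 and total ω_sun = x + y = 1  ⇒  y = 27/34, x = 7/34
row 2 ring = −(21/81)·27/34 = -7/34
totals (row 1 + row 2): sun 7/34 + 27/34 = 1, ring 7/34 + (-7/34) = 0, arm 7/34 + 0 = 7/34
asked cell (row1, ring) = 7/34

row1: w_G1=7/34 w_G3=7/34 w_R=7/34
row2: w_G1=27/34 w_G3=-7/34 w_R=0
total: w_G1=1 w_G3=0 w_R=7/34
asked value: 7/34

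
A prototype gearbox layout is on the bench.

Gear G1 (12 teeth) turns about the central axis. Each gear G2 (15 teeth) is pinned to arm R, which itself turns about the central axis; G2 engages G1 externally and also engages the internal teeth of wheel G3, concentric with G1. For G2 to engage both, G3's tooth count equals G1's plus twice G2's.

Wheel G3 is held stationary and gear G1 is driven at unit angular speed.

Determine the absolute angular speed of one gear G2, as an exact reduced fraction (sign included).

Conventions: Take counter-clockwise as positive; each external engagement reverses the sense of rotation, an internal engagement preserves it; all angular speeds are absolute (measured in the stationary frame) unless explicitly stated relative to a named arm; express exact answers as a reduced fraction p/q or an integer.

recognized (axles ride arm R): planetary set, 12/15/42 teeth
ring teeth: 12 + 2·15 = 42
12(ω_sun−ω_arm) = −42(ω_ring−ω_arm),  ω_ring = 0, ω_sun = 1
12(1−ω_arm) = −42(0−ω_arm)  ⇒  54·ω_arm = 12  ⇒  ω_arm = 2/9
sun–planet mesh: 12·(1−2/9) = −15·(ω_p−ω_arm)  ⇒  ω_p−ω_arm = -28/45
ω_p = 2/9 − 28/45 = -2/5
exact speed ratio = -2/5

-2/5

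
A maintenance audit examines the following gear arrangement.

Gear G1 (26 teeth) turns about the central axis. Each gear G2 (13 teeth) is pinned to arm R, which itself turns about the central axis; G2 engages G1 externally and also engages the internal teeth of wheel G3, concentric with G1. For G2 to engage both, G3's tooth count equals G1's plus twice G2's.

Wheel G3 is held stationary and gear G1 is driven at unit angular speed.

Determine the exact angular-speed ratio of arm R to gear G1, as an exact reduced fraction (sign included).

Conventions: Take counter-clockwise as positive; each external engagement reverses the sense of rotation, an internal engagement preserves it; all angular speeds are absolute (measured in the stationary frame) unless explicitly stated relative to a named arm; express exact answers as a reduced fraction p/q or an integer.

1/3

recognized (axles ride arm R): planetary set, 26/13/52 teeth
ring teeth: 26 + 2·13 = 52
26(ω_sun−ω_arm) = −52(ω_ring−ω_arm),  ω_ring = 0, ω_sun = 1
26(1−ω_arm) = −52(0−ω_arm)  ⇒  78·ω_arm = 26  ⇒  ω_arm = 1/3
ω_out/ω_in = 1/3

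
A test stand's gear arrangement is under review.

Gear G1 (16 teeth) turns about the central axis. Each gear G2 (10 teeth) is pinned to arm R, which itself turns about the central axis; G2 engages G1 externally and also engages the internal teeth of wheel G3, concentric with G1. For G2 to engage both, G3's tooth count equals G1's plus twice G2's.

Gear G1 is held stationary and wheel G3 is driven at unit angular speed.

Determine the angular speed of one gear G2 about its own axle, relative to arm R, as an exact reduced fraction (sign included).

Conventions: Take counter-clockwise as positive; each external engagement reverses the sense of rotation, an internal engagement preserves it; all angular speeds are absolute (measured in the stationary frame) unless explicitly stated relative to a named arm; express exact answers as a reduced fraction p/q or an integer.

72/65

topology: planetary set — G1 16T / G2 10T / G3 36T, arm = carrier (Willis)
ring teeth: 16 + 2·10 = 36
16(ω_sun−ω_arm) = −36(ω_ring−ω_arm),  ω_sun = 0, ω_ring = 1
16(0−ω_arm) = −36(1−ω_arm)  ⇒  52·ω_arm = 36  ⇒  ω_arm = 9/13
sun–planet mesh: 16·(0−9/13) = −10·(ω_p−ω_arm)  ⇒  ω_p−ω_arm = 72/65
exact speed ratio = 72/65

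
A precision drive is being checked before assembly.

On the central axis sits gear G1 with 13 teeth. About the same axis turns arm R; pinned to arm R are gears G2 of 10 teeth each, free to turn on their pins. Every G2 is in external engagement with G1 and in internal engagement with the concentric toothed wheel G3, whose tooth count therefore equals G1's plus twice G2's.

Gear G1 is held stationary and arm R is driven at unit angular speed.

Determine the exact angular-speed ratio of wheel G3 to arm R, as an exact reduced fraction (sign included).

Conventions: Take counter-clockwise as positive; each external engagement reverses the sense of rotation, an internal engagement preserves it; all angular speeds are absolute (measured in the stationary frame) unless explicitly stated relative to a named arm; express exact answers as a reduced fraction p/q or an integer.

46/33

topology: planetary set — G1 13T / G2 10T / G3 33T, arm = carrier (Willis)
ring teeth: 13 + 2·10 = 33
13(ω_sun−ω_arm) = −33(ω_ring−ω_arm),  ω_sun = 0, ω_arm = 1
ω_ring = 1 − (13/33)(0−1) = 46/33
ω_out/ω_in = 46/33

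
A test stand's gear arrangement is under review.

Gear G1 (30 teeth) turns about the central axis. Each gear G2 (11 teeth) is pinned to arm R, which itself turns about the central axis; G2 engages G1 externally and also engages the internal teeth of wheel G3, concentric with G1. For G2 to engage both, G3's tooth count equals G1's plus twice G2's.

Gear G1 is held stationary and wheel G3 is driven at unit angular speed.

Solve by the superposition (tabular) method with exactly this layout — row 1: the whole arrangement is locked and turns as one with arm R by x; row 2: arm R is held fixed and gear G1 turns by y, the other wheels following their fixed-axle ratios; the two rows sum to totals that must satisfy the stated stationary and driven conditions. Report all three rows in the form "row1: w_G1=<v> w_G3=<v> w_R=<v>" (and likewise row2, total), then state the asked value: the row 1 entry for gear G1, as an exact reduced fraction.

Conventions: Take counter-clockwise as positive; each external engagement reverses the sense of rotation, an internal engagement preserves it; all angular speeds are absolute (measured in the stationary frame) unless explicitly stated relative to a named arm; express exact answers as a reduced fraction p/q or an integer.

topology: planetary set — G1 30T / G2 11T / G3 52T, arm = carrier (Willis)
superposition row 1 [locked train]: every member turns x
row 2 — arm fixed, fixed-axis ratios: sun y, ring −(30/52)·y, arm 0
boundary: total ω_sun = x + y = 0 and total ω_ring = x − (30/52)·y = 1  ⇒  y = -26/41, x = 26/41
row 2 ring = −(30/52)·(-26/41) = 15/41
totals (row 1 + row 2): sun 26/41 + (-26/41) = 0, ring 26/41 + 15/41 = 1, arm 26/41 + 0 = 26/41
asked cell (row1, sun) = 26/41

row1: w_G1=26/41 w_G3=26/41 w_R=26/41
row2: w_G1=-26/41 w_G3=15/41 w_R=0
total: w_G1=0 w_G3=1 w_R=26/41
asked value: 26/41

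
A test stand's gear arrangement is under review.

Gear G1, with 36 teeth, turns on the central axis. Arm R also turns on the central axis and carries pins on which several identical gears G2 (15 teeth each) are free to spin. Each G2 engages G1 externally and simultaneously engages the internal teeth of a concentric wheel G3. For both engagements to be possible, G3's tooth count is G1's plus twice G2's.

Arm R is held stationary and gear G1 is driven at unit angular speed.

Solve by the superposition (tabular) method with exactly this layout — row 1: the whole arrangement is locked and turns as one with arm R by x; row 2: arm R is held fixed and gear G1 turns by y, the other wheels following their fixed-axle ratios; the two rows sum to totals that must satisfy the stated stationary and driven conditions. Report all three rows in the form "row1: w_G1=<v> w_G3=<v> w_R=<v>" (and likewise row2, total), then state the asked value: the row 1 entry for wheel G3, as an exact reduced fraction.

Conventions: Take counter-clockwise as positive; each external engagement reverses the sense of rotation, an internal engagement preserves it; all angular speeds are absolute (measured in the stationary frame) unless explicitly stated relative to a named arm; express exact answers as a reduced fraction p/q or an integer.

row1: w_G1=0 w_G3=0 w_R=0
row2: w_G1=1 w_G3=-6/11 w_R=0
total: w_G1=1 w_G3=-6/11 w_R=0
asked value: 0

class = planetary set [G3 = 36+2·15 = 66; Willis about the carrier]
superposition row 1 [locked train]: every member turns x
row 2: sun turns y, ring = −(36/66)·y, arm 0
boundary: total ω_arm = x = 0 and total ω_sun = x + y = 1  ⇒  y = 1, x = 0
row 2 ring = −(36/66)·1 = -6/11
totals (row 1 + row 2): sun 0 + 1 = 1, ring 0 + (-6/11) = -6/11, arm 0 + 0 = 0
asked cell (row1, ring) = 0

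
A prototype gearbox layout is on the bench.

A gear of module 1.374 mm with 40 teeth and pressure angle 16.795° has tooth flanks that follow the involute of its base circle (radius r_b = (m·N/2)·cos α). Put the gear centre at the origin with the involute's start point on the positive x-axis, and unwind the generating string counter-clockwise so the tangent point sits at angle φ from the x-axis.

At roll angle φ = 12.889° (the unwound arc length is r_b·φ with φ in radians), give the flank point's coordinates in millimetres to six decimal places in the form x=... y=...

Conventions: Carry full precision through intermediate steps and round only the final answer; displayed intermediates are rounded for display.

recognized (one wheel, involute flank): single-mesh tooth geometry, m = 1.374, N = 40
pitch radius r_p = m·N/2 = 1.374·40/2 = 27.480000
base radius r_b = r_p·cos α = 27.480000·cos 16.795° = 26.307833
roll angle φ = 12.889° = 0.22495549 rad
x = r_b·(cos φ + φ·sin φ) = 26.965089
y = r_b·(sin φ − φ·cos φ) = 0.099324

x=26.965089 y=0.099324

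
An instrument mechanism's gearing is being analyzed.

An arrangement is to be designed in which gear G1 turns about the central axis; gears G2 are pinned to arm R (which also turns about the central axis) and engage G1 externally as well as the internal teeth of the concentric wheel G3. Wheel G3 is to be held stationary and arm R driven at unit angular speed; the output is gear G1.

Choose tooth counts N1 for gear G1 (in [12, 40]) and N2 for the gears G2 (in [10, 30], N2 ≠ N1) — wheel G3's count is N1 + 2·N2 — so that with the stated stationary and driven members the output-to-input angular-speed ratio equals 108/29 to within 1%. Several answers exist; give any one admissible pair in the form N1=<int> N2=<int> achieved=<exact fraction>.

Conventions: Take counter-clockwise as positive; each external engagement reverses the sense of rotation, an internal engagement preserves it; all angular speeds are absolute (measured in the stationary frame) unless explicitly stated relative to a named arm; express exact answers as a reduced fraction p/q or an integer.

N1=29 N2=25 achieved=108/29

class = planetary set [ratio 108/29 wanted; Willis about the carrier]
Willis with ω_ring = 0: ω_sun/ω_arm = (N1+N3)/N1; set equal to 108/29  ⇒  N3/N1 = 108/29 − 1 = 79/29
N3 = N1 + 2·N2  ⇒  N2/N1 = (N3/N1 − 1)/2 = (79/29 − 1)/2 = 25/29
smallest multiple with N1 ≥ 12 and N2 ≥ 10: k = 1  ⇒  N1 = 1·29 = 29, N2 = 1·25 = 25 (N1 ≤ 40, N2 ≤ 30, N2 ≠ N1 ✓), N3 = 29 + 2·25 = 79
check: (N1+N3)/N1 with N1 = 29, N3 = 79 gives 108/29; |achieved − target| = 0 ≤ 27/725 ✓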